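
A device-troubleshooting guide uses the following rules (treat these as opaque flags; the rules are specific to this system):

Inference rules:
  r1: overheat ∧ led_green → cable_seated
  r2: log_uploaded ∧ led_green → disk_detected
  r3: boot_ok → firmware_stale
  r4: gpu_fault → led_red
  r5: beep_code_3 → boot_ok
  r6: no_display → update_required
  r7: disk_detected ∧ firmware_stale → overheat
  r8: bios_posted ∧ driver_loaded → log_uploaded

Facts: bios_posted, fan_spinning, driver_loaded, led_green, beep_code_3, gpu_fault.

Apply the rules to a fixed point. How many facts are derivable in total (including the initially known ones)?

Round 1: r4 [gpu_fault → led_red]; r5 [beep_code_3 → boot_ok]; r8 [bios_posted ∧ driver_loaded → log_uploaded]. New: led_red, boot_ok, log_uploaded.
Round 2: r2 [log_uploaded ∧ led_green → disk_detected]; r3 [boot_ok → firmware_stale]. New: disk_detected, firmware_stale.
Round 3: r7 [disk_detected ∧ firmware_stale → overheat]. New: overheat.
Round 4: r1 [overheat ∧ led_green → cable_seated]. New: cable_seated.
Closure: {beep_code_3, bios_posted, boot_ok, cable_seated, disk_detected, driver_loaded, fan_spinning, firmware_stale, gpu_fault, led_green, led_red, log_uploaded, overheat} — 13 facts.

13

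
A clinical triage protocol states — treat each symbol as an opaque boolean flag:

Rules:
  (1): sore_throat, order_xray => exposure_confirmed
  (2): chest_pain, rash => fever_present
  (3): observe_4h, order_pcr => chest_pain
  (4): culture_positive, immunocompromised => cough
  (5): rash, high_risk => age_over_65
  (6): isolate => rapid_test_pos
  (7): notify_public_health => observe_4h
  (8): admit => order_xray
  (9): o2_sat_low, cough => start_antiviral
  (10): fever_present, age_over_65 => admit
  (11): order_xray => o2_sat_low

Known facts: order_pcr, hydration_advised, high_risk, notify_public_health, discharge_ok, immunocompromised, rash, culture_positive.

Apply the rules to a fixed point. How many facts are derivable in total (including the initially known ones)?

17

Round 1 fires (4), (5), (7), giving cough, age_over_65, observe_4h.
Round 2 fires (3), giving chest_pain.
Round 3 fires (2), giving fever_present.
Round 4 fires (10), giving admit.
Round 5 fires (8), giving order_xray.
Round 6 fires (11), giving o2_sat_low.
Round 7 fires (9), giving start_antiviral.
Closure: {admit, age_over_65, chest_pain, cough, culture_positive, discharge_ok, fever_present, high_risk, hydration_advised, immunocompromised, notify_public_health, o2_sat_low, observe_4h, order_pcr, order_xray, rash, start_antiviral} — 17 facts.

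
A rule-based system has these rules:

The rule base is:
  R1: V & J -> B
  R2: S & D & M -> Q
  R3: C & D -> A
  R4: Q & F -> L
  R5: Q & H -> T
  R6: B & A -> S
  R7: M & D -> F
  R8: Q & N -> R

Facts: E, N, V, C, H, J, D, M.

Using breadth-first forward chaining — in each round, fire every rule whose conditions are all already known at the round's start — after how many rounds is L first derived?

Round 1 fires R1, R3, R7, giving B, A, F.
Round 2 fires R6, giving S.
Round 3 fires R2, giving Q.
Round 4 fires R4, R5, R8, giving L, T, R.
L first appears in round 4.

4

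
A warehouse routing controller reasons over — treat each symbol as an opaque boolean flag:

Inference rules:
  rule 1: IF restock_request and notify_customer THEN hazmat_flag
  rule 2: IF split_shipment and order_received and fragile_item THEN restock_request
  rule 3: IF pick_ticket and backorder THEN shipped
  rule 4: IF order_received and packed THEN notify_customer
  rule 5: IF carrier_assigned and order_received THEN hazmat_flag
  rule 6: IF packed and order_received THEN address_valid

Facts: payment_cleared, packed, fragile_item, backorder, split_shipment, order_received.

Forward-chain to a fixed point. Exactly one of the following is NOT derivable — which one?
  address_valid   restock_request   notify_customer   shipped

shipped

Round 1 fires rule 2, rule 4, rule 6, giving restock_request, notify_customer, address_valid.
Round 2 fires rule 1, giving hazmat_flag.
Derived: notify_customer (round 1), address_valid (round 1), restock_request (round 1). shipped never appears in any round.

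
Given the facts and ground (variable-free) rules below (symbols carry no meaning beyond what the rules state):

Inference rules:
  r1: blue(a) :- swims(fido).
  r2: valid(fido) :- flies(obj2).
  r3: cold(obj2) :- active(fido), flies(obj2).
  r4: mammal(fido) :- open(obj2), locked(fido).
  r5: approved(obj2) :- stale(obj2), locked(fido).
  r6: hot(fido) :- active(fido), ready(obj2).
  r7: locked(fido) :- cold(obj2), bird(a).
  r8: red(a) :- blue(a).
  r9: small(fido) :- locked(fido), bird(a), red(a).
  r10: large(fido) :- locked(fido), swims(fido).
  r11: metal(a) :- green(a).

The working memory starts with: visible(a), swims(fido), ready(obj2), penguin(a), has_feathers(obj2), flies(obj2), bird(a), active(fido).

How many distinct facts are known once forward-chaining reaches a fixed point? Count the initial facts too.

16

Round 1 — r1, r2, r3, r6, derive blue(a), valid(fido), cold(obj2), hot(fido).
Round 2 — r7, r8, derive locked(fido), red(a).
Round 3 — r9, r10, derive small(fido), large(fido).
Closure: {active(fido), bird(a), blue(a), cold(obj2), flies(obj2), has_feathers(obj2), hot(fido), large(fido), locked(fido), penguin(a), ready(obj2), red(a), small(fido), swims(fido), valid(fido), visible(a)} — 16 facts.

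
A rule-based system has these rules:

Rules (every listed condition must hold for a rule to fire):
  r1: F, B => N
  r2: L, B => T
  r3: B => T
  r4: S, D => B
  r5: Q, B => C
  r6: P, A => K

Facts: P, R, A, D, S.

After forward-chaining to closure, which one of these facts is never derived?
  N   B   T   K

Round 1 — r4, r6, derive B, K.
Round 2 — r3, derive T.
Derived: B (round 1), K (round 1), T (round 2). N never appears in any round.

N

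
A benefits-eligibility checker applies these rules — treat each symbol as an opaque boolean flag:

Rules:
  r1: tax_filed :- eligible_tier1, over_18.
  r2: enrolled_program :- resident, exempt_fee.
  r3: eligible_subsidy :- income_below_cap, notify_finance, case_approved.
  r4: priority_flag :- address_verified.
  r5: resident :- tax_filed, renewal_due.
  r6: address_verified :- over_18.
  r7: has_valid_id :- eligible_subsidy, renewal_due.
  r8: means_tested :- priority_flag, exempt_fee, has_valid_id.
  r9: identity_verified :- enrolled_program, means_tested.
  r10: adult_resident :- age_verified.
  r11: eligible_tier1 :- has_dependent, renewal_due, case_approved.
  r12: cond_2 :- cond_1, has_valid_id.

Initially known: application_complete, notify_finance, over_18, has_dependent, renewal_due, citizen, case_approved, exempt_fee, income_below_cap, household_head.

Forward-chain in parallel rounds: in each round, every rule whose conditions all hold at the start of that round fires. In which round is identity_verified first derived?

Round 1 — r3, r6, r11, derive eligible_subsidy, address_verified, eligible_tier1.
Round 2 — r1, r4, r7, derive tax_filed, priority_flag, has_valid_id.
Round 3 — r5, r8, derive resident, means_tested.
Round 4 — r2, derive enrolled_program.
Round 5 — r9, derive identity_verified.
identity_verified first appears in round 5.

5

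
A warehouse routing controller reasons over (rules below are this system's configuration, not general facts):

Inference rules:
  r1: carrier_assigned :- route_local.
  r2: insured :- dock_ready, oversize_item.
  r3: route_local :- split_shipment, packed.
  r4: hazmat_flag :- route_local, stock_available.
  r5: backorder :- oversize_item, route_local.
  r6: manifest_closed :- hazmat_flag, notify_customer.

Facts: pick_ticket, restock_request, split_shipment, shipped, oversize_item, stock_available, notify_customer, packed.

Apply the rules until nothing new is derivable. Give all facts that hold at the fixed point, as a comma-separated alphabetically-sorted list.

backorder, carrier_assigned, hazmat_flag, manifest_closed, notify_customer, oversize_item, packed, pick_ticket, restock_request, route_local, shipped, split_shipment, stock_available

Round 1 — r3, derive route_local.
Round 2 — r1, r4, r5, derive carrier_assigned, hazmat_flag, backorder.
Round 3 — r6, derive manifest_closed.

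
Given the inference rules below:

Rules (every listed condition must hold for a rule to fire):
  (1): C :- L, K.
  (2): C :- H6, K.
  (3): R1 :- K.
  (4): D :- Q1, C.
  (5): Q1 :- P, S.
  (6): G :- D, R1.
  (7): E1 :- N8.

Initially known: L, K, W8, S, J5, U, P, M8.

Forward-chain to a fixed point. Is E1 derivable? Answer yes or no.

Round 1: (1) [C :- L, K.]; (3) [R1 :- K.]; (5) [Q1 :- P, S.]. New: C, R1, Q1.
Round 2: (4) [D :- Q1, C.]. New: D.
Round 3: (6) [G :- D, R1.]. New: G.
Fixed point reached. E1 is concluded only by (7); (7) needs N8 (never derived).

no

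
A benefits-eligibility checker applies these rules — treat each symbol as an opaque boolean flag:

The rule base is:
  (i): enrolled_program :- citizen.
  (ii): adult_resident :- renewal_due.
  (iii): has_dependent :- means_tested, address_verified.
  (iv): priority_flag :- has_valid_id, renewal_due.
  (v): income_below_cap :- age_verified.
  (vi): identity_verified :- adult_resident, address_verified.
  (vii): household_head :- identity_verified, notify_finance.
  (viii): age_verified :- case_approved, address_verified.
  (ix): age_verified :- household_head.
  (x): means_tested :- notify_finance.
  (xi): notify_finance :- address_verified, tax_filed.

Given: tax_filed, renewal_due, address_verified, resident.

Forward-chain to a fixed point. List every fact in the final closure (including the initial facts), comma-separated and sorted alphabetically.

address_verified, adult_resident, age_verified, has_dependent, household_head, identity_verified, income_below_cap, means_tested, notify_finance, renewal_due, resident, tax_filed

Round 1: (ii) [adult_resident :- renewal_due.]; (xi) [notify_finance :- address_verified, tax_filed.]. Adds adult_resident, notify_finance.
Round 2: (vi) [identity_verified :- adult_resident, address_verified.]; (x) [means_tested :- notify_finance.]. Adds identity_verified, means_tested.
Round 3: (iii) [has_dependent :- means_tested, address_verified.]; (vii) [household_head :- identity_verified, notify_finance.]. Adds has_dependent, household_head.
Round 4: (ix) [age_verified :- household_head.]. Adds age_verified.
Round 5: (v) [income_below_cap :- age_verified.]. Adds income_below_cap.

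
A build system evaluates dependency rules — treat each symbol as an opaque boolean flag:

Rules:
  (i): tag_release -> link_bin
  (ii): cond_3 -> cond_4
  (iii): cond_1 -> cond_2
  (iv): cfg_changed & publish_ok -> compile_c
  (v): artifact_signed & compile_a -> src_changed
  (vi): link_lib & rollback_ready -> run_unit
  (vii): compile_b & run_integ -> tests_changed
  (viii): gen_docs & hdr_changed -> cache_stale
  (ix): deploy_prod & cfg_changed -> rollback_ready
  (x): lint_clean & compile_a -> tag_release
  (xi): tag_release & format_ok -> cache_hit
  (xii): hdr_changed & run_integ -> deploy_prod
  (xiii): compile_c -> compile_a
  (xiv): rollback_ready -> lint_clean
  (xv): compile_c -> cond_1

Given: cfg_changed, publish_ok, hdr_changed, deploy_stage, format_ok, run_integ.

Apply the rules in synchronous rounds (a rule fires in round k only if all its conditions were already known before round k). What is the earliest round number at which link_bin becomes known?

5

Round 1: (iv) [cfg_changed & publish_ok -> compile_c]; (xii) [hdr_changed & run_integ -> deploy_prod]. Adds compile_c, deploy_prod.
Round 2: (ix) [deploy_prod & cfg_changed -> rollback_ready]; (xiii) [compile_c -> compile_a]; (xv) [compile_c -> cond_1]. Adds rollback_ready, compile_a, cond_1.
Round 3: (iii) [cond_1 -> cond_2]; (xiv) [rollback_ready -> lint_clean]. Adds cond_2, lint_clean.
Round 4: (x) [lint_clean & compile_a -> tag_release]. Adds tag_release.
Round 5: (i) [tag_release -> link_bin]; (xi) [tag_release & format_ok -> cache_hit]. Adds link_bin, cache_hit.
link_bin first appears in round 5.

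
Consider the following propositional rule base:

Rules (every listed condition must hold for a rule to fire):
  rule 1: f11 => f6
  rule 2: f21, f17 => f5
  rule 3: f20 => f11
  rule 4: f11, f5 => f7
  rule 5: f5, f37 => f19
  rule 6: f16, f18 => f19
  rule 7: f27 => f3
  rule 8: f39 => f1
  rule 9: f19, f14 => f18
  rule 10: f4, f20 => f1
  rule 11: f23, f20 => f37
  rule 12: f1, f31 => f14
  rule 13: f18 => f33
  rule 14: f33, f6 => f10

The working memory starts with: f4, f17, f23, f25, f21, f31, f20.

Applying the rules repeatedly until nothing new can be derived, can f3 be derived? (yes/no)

Round 1: rule 2 [f21, f17 => f5]; rule 3 [f20 => f11]; rule 10 [f4, f20 => f1]; rule 11 [f23, f20 => f37]. Adds f5, f11, f1, f37.
Round 2: rule 1 [f11 => f6]; rule 4 [f11, f5 => f7]; rule 5 [f5, f37 => f19]; rule 12 [f1, f31 => f14]. Adds f6, f7, f19, f14.
Round 3: rule 9 [f19, f14 => f18]. Adds f18.
Round 4: rule 13 [f18 => f33]. Adds f33.
Round 5: rule 14 [f33, f6 => f10]. Adds f10.
Fixed point reached. f3 is concluded only by rule 7; rule 7 needs f27 (never derived).

no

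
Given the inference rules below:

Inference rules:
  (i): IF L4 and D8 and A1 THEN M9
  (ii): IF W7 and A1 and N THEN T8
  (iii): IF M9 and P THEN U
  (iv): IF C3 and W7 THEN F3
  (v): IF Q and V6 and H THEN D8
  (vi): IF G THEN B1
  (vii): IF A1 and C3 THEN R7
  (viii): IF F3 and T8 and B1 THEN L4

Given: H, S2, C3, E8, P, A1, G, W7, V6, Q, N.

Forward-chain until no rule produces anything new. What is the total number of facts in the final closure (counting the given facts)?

19

Round 1: (ii) [IF W7 and A1 and N THEN T8]; (iv) [IF C3 and W7 THEN F3]; (v) [IF Q and V6 and H THEN D8]; (vi) [IF G THEN B1]; (vii) [IF A1 and C3 THEN R7]. New: T8, F3, D8, B1, R7.
Round 2: (viii) [IF F3 and T8 and B1 THEN L4]. New: L4.
Round 3: (i) [IF L4 and D8 and A1 THEN M9]. New: M9.
Round 4: (iii) [IF M9 and P THEN U]. New: U.
Closure: {A1, B1, C3, D8, E8, F3, G, H, L4, M9, N, P, Q, R7, S2, T8, U, V6, W7} — 19 facts.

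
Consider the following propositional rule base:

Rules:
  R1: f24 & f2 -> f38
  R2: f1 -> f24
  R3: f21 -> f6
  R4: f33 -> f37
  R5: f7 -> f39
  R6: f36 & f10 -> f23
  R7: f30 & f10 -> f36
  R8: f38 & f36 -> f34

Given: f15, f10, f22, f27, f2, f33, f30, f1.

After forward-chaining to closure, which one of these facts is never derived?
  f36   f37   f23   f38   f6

Round 1: R2 [f1 -> f24]; R4 [f33 -> f37]; R7 [f30 & f10 -> f36]. Adds f24, f37, f36.
Round 2: R1 [f24 & f2 -> f38]; R6 [f36 & f10 -> f23]. Adds f38, f23.
Round 3: R8 [f38 & f36 -> f34]. Adds f34.
Derived: f23 (round 2), f36 (round 1), f38 (round 2), f37 (round 1). f6 never appears in any round.

f6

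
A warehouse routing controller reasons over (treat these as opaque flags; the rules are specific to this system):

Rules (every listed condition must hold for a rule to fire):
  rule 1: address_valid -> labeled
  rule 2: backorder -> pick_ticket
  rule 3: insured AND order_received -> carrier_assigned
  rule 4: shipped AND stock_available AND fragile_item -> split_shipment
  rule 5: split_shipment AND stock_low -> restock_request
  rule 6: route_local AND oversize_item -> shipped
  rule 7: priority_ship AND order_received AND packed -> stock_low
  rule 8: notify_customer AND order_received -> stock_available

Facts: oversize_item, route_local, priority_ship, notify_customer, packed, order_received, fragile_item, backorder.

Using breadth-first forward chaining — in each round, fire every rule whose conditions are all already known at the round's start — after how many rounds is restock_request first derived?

3

Round 1: rule 2 [backorder -> pick_ticket]; rule 6 [route_local AND oversize_item -> shipped]; rule 7 [priority_ship AND order_received AND packed -> stock_low]; rule 8 [notify_customer AND order_received -> stock_available]. New: pick_ticket, shipped, stock_low, stock_available.
Round 2: rule 4 [shipped AND stock_available AND fragile_item -> split_shipment]. New: split_shipment.
Round 3: rule 5 [split_shipment AND stock_low -> restock_request]. New: restock_request.
restock_request first appears in round 3.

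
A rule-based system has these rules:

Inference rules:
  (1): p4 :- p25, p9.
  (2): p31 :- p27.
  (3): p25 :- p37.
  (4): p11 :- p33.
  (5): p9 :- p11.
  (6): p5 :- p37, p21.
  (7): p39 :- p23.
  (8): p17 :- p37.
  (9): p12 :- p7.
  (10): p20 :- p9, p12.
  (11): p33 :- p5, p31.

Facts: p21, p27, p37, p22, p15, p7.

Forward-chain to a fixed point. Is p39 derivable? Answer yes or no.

Round 1 fires (2), (3), (6), (8), (9), giving p31, p25, p5, p17, p12.
Round 2 fires (11), giving p33.
Round 3 fires (4), giving p11.
Round 4 fires (5), giving p9.
Round 5 fires (1), (10), giving p4, p20.
Fixed point reached. p39 is concluded only by (7); (7) needs p23 (never derived).

no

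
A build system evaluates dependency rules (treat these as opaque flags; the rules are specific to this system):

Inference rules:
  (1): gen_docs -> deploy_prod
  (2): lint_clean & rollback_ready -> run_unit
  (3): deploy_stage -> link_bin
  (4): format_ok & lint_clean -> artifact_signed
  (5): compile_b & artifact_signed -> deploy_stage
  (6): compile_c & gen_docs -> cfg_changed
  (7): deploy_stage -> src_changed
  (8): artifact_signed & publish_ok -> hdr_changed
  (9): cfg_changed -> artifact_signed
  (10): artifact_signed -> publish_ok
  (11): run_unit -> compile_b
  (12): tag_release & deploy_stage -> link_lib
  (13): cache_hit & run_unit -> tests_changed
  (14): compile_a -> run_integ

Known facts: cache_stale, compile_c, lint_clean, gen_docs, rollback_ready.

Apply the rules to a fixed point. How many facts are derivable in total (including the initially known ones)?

15

[1] (1) [gen_docs -> deploy_prod]; (2) [lint_clean & rollback_ready -> run_unit]; (6) [compile_c & gen_docs -> cfg_changed]. ⇒ new: deploy_prod, run_unit, cfg_changed.
[2] (9) [cfg_changed -> artifact_signed]; (11) [run_unit -> compile_b]. ⇒ new: artifact_signed, compile_b.
[3] (5) [compile_b & artifact_signed -> deploy_stage]; (10) [artifact_signed -> publish_ok]. ⇒ new: deploy_stage, publish_ok.
[4] (3) [deploy_stage -> link_bin]; (7) [deploy_stage -> src_changed]; (8) [artifact_signed & publish_ok -> hdr_changed]. ⇒ new: link_bin, src_changed, hdr_changed.
Closure: {artifact_signed, cache_stale, cfg_changed, compile_b, compile_c, deploy_prod, deploy_stage, gen_docs, hdr_changed, link_bin, lint_clean, publish_ok, rollback_ready, run_unit, src_changed} — 15 facts.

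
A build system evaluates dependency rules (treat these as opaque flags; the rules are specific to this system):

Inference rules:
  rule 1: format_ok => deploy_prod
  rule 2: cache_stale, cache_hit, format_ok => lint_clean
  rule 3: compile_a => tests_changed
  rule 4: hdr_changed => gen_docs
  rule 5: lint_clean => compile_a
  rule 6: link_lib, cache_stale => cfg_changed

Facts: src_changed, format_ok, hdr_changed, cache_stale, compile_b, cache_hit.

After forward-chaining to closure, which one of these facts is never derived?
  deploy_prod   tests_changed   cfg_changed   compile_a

cfg_changed

[1] rule 1 [format_ok => deploy_prod]; rule 2 [cache_stale, cache_hit, format_ok => lint_clean]; rule 4 [hdr_changed => gen_docs]. ⇒ new: deploy_prod, lint_clean, gen_docs.
[2] rule 5 [lint_clean => compile_a]. ⇒ new: compile_a.
[3] rule 3 [compile_a => tests_changed]. ⇒ new: tests_changed.
Derived: compile_a (round 2), deploy_prod (round 1), tests_changed (round 3). cfg_changed never appears in any round.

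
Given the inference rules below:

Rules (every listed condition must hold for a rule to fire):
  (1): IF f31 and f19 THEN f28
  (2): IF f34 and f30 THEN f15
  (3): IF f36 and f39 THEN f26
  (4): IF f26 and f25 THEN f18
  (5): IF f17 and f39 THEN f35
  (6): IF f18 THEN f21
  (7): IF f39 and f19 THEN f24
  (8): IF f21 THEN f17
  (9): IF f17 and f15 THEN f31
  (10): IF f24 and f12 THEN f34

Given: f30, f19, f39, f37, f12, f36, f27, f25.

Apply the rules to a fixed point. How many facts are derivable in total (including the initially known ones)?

Round 1: (3) [IF f36 and f39 THEN f26]; (7) [IF f39 and f19 THEN f24]. Adds f26, f24.
Round 2: (4) [IF f26 and f25 THEN f18]; (10) [IF f24 and f12 THEN f34]. Adds f18, f34.
Round 3: (2) [IF f34 and f30 THEN f15]; (6) [IF f18 THEN f21]. Adds f15, f21.
Round 4: (8) [IF f21 THEN f17]. Adds f17.
Round 5: (5) [IF f17 and f39 THEN f35]; (9) [IF f17 and f15 THEN f31]. Adds f35, f31.
Round 6: (1) [IF f31 and f19 THEN f28]. Adds f28.
Closure: {f12, f15, f17, f18, f19, f21, f24, f25, f26, f27, f28, f30, f31, f34, f35, f36, f37, f39} — 18 facts.

18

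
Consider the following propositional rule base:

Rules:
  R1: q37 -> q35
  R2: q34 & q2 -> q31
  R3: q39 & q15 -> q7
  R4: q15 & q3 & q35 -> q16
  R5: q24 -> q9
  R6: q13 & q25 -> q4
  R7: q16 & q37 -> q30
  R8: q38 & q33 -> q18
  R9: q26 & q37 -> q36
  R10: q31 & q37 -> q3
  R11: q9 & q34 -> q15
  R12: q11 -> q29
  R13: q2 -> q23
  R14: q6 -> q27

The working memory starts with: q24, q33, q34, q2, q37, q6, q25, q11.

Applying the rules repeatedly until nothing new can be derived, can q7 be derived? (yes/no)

[1] R1 [q37 -> q35]; R2 [q34 & q2 -> q31]; R5 [q24 -> q9]; R12 [q11 -> q29]; R13 [q2 -> q23]; R14 [q6 -> q27]. ⇒ new: q35, q31, q9, q29, q23, q27.
[2] R10 [q31 & q37 -> q3]; R11 [q9 & q34 -> q15]. ⇒ new: q3, q15.
[3] R4 [q15 & q3 & q35 -> q16]. ⇒ new: q16.
[4] R7 [q16 & q37 -> q30]. ⇒ new: q30.
Fixed point reached. q7 is concluded only by R3; R3 needs q39 (never derived).

no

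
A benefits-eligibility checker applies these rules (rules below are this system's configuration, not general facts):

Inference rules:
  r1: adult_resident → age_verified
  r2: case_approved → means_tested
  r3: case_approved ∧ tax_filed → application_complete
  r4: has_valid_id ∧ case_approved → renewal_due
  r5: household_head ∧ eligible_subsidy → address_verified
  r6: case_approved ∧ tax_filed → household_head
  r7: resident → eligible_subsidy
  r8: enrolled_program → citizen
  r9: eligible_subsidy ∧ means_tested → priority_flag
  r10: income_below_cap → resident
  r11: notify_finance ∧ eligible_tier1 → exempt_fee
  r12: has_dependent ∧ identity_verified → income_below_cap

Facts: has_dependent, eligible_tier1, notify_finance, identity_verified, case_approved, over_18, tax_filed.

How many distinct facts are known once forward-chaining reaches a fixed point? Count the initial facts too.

Round 1 — r2, r3, r6, r11, r12, derive means_tested, application_complete, household_head, exempt_fee, income_below_cap.
Round 2 — r10, derive resident.
Round 3 — r7, derive eligible_subsidy.
Round 4 — r5, r9, derive address_verified, priority_flag.
Closure: {address_verified, application_complete, case_approved, eligible_subsidy, eligible_tier1, exempt_fee, has_dependent, household_head, identity_verified, income_below_cap, means_tested, notify_finance, over_18, priority_flag, resident, tax_filed} — 16 facts.

16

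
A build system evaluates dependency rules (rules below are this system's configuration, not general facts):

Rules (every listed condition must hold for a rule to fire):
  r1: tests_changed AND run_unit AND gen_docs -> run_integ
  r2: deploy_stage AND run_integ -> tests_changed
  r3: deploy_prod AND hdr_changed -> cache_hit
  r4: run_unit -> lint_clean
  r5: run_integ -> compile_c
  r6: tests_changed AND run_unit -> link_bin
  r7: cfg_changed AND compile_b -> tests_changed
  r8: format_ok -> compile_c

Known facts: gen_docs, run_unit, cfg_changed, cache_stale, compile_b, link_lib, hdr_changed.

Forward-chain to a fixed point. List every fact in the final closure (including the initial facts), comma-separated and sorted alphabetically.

cache_stale, cfg_changed, compile_b, compile_c, gen_docs, hdr_changed, link_bin, link_lib, lint_clean, run_integ, run_unit, tests_changed

Round 1: r4 [run_unit -> lint_clean]; r7 [cfg_changed AND compile_b -> tests_changed]. New: lint_clean, tests_changed.
Round 2: r1 [tests_changed AND run_unit AND gen_docs -> run_integ]; r6 [tests_changed AND run_unit -> link_bin]. New: run_integ, link_bin.
Round 3: r5 [run_integ -> compile_c]. New: compile_c.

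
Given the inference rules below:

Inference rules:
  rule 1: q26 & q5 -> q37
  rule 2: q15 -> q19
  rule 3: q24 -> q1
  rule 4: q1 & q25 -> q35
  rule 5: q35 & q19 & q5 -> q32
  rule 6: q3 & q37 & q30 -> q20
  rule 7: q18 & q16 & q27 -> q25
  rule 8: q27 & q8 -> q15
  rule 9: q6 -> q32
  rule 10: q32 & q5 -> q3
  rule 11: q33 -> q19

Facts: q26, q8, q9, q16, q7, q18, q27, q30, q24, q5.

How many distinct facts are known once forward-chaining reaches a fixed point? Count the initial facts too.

Round 1: rule 1 [q26 & q5 -> q37]; rule 3 [q24 -> q1]; rule 7 [q18 & q16 & q27 -> q25]; rule 8 [q27 & q8 -> q15]. Adds q37, q1, q25, q15.
Round 2: rule 2 [q15 -> q19]; rule 4 [q1 & q25 -> q35]. Adds q19, q35.
Round 3: rule 5 [q35 & q19 & q5 -> q32]. Adds q32.
Round 4: rule 10 [q32 & q5 -> q3]. Adds q3.
Round 5: rule 6 [q3 & q37 & q30 -> q20]. Adds q20.
Closure: {q1, q15, q16, q18, q19, q20, q24, q25, q26, q27, q3, q30, q32, q35, q37, q5, q7, q8, q9} — 19 facts.

19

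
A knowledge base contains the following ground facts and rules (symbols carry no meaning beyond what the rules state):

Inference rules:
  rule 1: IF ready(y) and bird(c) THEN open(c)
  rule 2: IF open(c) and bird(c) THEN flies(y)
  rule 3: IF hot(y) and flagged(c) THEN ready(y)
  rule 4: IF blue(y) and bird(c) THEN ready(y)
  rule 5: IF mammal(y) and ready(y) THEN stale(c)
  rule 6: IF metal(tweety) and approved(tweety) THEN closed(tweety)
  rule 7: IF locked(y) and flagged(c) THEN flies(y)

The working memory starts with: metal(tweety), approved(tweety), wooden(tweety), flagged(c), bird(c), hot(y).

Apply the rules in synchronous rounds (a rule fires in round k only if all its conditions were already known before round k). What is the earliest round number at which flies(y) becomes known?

Round 1: rule 3 [IF hot(y) and flagged(c) THEN ready(y)]; rule 6 [IF metal(tweety) and approved(tweety) THEN closed(tweety)]. New: ready(y), closed(tweety).
Round 2: rule 1 [IF ready(y) and bird(c) THEN open(c)]. New: open(c).
Round 3: rule 2 [IF open(c) and bird(c) THEN flies(y)]. New: flies(y).
flies(y) first appears in round 3.

3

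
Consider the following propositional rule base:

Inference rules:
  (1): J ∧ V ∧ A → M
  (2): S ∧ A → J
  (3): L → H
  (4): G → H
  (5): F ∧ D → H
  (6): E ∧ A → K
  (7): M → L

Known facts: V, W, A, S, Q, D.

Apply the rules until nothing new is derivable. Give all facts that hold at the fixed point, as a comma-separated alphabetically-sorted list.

Round 1 fires (2), giving J.
Round 2 fires (1), giving M.
Round 3 fires (7), giving L.
Round 4 fires (3), giving H.

A, D, H, J, L, M, Q, S, V, W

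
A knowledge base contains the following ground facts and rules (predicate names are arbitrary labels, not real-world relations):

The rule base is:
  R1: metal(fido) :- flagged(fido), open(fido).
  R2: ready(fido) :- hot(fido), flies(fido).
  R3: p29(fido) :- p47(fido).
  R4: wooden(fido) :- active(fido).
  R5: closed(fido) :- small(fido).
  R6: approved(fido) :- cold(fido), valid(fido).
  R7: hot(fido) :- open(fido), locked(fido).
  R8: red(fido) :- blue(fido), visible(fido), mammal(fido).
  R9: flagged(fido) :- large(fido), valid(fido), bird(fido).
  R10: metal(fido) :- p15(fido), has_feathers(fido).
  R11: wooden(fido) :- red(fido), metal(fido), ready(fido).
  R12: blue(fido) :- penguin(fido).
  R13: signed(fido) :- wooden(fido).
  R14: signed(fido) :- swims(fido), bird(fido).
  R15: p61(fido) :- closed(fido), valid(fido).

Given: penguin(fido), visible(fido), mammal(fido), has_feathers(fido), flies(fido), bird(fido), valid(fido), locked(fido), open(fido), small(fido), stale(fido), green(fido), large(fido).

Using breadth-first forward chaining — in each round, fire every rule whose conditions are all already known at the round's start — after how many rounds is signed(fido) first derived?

Round 1 fires R5, R7, R9, R12, giving closed(fido), hot(fido), flagged(fido), blue(fido).
Round 2 fires R1, R2, R8, R15, giving metal(fido), ready(fido), red(fido), p61(fido).
Round 3 fires R11, giving wooden(fido).
Round 4 fires R13, giving signed(fido).
signed(fido) first appears in round 4.

4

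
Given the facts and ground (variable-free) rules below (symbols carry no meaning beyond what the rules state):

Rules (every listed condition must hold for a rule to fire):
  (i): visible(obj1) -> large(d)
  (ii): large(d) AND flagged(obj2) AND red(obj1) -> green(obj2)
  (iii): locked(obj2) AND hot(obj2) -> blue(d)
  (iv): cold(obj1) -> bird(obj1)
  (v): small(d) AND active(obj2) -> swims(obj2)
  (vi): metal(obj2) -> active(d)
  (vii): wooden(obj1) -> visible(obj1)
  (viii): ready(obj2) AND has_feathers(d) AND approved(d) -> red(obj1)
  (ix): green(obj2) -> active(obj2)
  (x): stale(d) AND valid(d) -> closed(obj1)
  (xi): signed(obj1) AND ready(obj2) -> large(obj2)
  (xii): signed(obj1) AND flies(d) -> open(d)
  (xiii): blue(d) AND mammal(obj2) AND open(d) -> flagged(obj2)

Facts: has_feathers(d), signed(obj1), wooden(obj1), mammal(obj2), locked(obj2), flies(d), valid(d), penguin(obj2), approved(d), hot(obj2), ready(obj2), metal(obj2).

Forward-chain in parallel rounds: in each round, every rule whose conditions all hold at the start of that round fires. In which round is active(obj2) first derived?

Round 1 — (iii), (vi), (vii), (viii), (xi), (xii), derive blue(d), active(d), visible(obj1), red(obj1), large(obj2), open(d).
Round 2 — (i), (xiii), derive large(d), flagged(obj2).
Round 3 — (ii), derive green(obj2).
Round 4 — (ix), derive active(obj2).
active(obj2) first appears in round 4.

4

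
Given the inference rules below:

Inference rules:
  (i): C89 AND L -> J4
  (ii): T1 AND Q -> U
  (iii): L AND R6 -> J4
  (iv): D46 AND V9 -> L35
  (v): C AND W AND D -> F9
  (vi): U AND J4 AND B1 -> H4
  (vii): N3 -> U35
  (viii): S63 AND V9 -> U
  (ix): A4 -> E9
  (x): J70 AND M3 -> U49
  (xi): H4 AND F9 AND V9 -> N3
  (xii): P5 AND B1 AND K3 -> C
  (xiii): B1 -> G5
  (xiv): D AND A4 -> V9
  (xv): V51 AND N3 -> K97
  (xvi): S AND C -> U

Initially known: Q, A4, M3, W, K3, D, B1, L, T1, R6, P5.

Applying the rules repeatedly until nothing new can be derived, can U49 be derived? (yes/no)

no

Round 1: (ii) [T1 AND Q -> U]; (iii) [L AND R6 -> J4]; (ix) [A4 -> E9]; (xii) [P5 AND B1 AND K3 -> C]; (xiii) [B1 -> G5]; (xiv) [D AND A4 -> V9]. New: U, J4, E9, C, G5, V9.
Round 2: (v) [C AND W AND D -> F9]; (vi) [U AND J4 AND B1 -> H4]. New: F9, H4.
Round 3: (xi) [H4 AND F9 AND V9 -> N3]. New: N3.
Round 4: (vii) [N3 -> U35]. New: U35.
Fixed point reached. U49 is concluded only by (x); (x) needs J70 (never derived).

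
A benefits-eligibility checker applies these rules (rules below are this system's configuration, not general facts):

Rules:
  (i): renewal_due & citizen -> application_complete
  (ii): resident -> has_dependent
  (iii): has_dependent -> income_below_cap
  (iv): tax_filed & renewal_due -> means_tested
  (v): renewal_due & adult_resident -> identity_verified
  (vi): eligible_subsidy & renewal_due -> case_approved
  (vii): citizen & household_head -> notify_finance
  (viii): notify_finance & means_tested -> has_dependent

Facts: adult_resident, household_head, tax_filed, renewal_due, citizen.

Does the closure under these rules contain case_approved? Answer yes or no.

Round 1 — (i), (iv), (v), (vii), derive application_complete, means_tested, identity_verified, notify_finance.
Round 2 — (viii), derive has_dependent.
Round 3 — (iii), derive income_below_cap.
Fixed point reached. case_approved is concluded only by (vi); (vi) needs eligible_subsidy (never derived).

no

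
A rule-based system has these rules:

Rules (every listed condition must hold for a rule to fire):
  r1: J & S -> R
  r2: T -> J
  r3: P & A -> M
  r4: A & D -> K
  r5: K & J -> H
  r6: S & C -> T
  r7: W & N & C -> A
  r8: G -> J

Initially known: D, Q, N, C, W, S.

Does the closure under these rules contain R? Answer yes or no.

Round 1 — r6, r7, derive T, A.
Round 2 — r2, r4, derive J, K.
Round 3 — r1, r5, derive R, H.
R appears in round 3, so it is derivable.

yes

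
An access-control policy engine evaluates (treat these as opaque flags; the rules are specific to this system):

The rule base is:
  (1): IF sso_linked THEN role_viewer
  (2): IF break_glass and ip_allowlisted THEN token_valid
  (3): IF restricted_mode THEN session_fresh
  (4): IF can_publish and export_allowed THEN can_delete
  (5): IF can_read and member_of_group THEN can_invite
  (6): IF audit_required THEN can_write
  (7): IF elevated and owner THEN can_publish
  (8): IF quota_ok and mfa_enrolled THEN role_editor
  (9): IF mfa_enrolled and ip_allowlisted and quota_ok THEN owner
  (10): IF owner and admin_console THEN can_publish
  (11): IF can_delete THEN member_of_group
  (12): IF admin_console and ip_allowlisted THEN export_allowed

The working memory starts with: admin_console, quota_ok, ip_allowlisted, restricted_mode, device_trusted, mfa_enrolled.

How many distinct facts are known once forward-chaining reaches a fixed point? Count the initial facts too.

Round 1 fires (3), (8), (9), (12), giving session_fresh, role_editor, owner, export_allowed.
Round 2 fires (10), giving can_publish.
Round 3 fires (4), giving can_delete.
Round 4 fires (11), giving member_of_group.
Closure: {admin_console, can_delete, can_publish, device_trusted, export_allowed, ip_allowlisted, member_of_group, mfa_enrolled, owner, quota_ok, restricted_mode, role_editor, session_fresh} — 13 facts.

13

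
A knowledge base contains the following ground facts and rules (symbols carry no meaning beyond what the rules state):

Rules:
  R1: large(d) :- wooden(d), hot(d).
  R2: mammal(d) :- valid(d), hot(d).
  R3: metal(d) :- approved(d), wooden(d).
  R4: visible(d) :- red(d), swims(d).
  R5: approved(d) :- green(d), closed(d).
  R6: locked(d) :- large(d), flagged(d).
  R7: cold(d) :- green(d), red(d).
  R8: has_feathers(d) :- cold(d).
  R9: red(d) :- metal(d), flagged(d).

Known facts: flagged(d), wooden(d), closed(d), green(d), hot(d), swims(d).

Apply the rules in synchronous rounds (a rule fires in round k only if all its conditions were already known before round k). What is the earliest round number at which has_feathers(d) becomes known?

5

[1] R1 [large(d) :- wooden(d), hot(d).]; R5 [approved(d) :- green(d), closed(d).]. ⇒ new: large(d), approved(d).
[2] R3 [metal(d) :- approved(d), wooden(d).]; R6 [locked(d) :- large(d), flagged(d).]. ⇒ new: metal(d), locked(d).
[3] R9 [red(d) :- metal(d), flagged(d).]. ⇒ new: red(d).
[4] R4 [visible(d) :- red(d), swims(d).]; R7 [cold(d) :- green(d), red(d).]. ⇒ new: visible(d), cold(d).
[5] R8 [has_feathers(d) :- cold(d).]. ⇒ new: has_feathers(d).
has_feathers(d) first appears in round 5.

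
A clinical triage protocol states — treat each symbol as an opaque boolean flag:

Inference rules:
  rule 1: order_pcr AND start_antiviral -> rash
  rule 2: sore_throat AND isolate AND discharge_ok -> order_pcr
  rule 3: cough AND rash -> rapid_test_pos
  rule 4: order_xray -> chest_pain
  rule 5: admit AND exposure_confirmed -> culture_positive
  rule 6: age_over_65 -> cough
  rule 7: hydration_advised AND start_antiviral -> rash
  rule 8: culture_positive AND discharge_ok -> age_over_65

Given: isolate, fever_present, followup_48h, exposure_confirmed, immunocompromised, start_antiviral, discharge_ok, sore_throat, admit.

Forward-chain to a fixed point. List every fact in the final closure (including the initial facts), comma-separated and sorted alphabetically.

admit, age_over_65, cough, culture_positive, discharge_ok, exposure_confirmed, fever_present, followup_48h, immunocompromised, isolate, order_pcr, rapid_test_pos, rash, sore_throat, start_antiviral

Round 1 fires rule 2, rule 5, giving order_pcr, culture_positive.
Round 2 fires rule 1, rule 8, giving rash, age_over_65.
Round 3 fires rule 6, giving cough.
Round 4 fires rule 3, giving rapid_test_pos.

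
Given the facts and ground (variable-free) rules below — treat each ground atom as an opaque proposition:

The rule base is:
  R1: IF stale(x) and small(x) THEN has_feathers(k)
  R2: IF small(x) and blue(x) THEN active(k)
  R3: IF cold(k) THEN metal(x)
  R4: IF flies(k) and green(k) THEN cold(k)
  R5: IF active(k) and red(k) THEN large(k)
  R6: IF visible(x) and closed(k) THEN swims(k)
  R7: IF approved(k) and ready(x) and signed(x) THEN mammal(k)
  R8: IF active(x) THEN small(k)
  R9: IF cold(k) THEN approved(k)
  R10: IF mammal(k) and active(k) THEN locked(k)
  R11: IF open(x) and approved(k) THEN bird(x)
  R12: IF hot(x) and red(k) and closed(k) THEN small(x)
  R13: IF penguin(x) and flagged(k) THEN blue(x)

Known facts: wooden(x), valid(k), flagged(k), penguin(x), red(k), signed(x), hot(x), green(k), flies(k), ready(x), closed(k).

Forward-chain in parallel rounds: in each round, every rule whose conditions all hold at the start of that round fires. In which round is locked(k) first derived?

4

Round 1: R4 [IF flies(k) and green(k) THEN cold(k)]; R12 [IF hot(x) and red(k) and closed(k) THEN small(x)]; R13 [IF penguin(x) and flagged(k) THEN blue(x)]. New: cold(k), small(x), blue(x).
Round 2: R2 [IF small(x) and blue(x) THEN active(k)]; R3 [IF cold(k) THEN metal(x)]; R9 [IF cold(k) THEN approved(k)]. New: active(k), metal(x), approved(k).
Round 3: R5 [IF active(k) and red(k) THEN large(k)]; R7 [IF approved(k) and ready(x) and signed(x) THEN mammal(k)]. New: large(k), mammal(k).
Round 4: R10 [IF mammal(k) and active(k) THEN locked(k)]. New: locked(k).
locked(k) first appears in round 4.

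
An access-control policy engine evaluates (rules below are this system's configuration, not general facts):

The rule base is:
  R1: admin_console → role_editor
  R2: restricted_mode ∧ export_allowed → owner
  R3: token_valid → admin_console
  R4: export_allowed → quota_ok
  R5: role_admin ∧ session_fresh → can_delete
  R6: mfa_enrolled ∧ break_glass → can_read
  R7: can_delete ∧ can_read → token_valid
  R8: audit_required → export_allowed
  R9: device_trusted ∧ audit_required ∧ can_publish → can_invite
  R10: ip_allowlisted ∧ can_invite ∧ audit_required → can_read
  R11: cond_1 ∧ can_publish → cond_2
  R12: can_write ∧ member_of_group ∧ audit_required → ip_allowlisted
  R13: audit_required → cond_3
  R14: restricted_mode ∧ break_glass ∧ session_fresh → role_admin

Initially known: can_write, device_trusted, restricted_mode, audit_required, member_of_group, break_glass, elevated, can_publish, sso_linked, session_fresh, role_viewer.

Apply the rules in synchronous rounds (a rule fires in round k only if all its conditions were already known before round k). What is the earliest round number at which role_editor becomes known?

Round 1: R8 [audit_required → export_allowed]; R9 [device_trusted ∧ audit_required ∧ can_publish → can_invite]; R12 [can_write ∧ member_of_group ∧ audit_required → ip_allowlisted]; R13 [audit_required → cond_3]; R14 [restricted_mode ∧ break_glass ∧ session_fresh → role_admin]. New: export_allowed, can_invite, ip_allowlisted, cond_3, role_admin.
Round 2: R2 [restricted_mode ∧ export_allowed → owner]; R4 [export_allowed → quota_ok]; R5 [role_admin ∧ session_fresh → can_delete]; R10 [ip_allowlisted ∧ can_invite ∧ audit_required → can_read]. New: owner, quota_ok, can_delete, can_read.
Round 3: R7 [can_delete ∧ can_read → token_valid]. New: token_valid.
Round 4: R3 [token_valid → admin_console]. New: admin_console.
Round 5: R1 [admin_console → role_editor]. New: role_editor.
role_editor first appears in round 5.

5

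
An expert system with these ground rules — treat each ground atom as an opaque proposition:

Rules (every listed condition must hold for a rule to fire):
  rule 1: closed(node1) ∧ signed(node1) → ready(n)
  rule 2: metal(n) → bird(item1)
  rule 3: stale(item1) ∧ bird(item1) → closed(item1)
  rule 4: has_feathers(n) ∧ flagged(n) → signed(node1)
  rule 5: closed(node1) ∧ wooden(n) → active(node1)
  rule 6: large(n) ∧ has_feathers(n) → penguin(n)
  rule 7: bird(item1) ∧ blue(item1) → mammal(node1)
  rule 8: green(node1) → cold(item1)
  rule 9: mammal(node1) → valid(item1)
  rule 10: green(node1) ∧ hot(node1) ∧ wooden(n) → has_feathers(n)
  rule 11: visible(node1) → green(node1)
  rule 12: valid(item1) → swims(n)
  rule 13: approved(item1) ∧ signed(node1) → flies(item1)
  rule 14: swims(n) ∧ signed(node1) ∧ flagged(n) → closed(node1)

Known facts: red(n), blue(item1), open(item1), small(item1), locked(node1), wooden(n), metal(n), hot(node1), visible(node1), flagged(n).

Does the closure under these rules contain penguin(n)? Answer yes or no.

Round 1 fires rule 2, rule 11, giving bird(item1), green(node1).
Round 2 fires rule 7, rule 8, rule 10, giving mammal(node1), cold(item1), has_feathers(n).
Round 3 fires rule 4, rule 9, giving signed(node1), valid(item1).
Round 4 fires rule 12, giving swims(n).
Round 5 fires rule 14, giving closed(node1).
Round 6 fires rule 1, rule 5, giving ready(n), active(node1).
Fixed point reached. penguin(n) is concluded only by rule 6; rule 6 needs large(n) (never derived).

no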